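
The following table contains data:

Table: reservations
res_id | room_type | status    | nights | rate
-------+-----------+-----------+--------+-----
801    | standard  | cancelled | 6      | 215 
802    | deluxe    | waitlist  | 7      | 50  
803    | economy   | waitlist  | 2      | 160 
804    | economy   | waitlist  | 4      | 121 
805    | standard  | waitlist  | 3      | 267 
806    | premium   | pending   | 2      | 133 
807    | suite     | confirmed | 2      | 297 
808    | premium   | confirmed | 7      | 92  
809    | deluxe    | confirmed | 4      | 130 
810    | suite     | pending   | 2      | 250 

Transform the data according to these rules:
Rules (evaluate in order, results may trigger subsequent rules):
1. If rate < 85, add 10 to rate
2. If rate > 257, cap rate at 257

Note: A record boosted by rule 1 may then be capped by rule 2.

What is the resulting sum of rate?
1675

Step 1: Apply rule 1 to records with rate < 85
  - 1 records get bonus of 10
  - Of these, 0 records then exceed 257 and get capped
Step 2: Apply rule 2 to records with rate > 257
  - 2 records (original) are capped
Step 3: Calculate final sum = 1675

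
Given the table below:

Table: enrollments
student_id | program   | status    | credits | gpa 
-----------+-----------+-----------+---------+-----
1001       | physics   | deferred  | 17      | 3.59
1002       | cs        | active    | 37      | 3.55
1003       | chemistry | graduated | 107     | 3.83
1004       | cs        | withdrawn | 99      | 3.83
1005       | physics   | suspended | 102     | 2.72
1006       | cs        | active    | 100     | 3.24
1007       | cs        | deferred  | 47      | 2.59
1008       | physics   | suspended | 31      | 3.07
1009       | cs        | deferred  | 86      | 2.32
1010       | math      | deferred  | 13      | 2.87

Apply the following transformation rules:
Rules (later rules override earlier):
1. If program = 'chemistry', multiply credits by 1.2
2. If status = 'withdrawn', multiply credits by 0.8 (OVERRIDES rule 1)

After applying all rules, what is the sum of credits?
640.6

Step 1: Rule 2 takes priority for records with status = 'withdrawn'
  - 1 records: 99 × 0.8 = 79.2
Step 2: Rule 1 applies to remaining records with program = 'chemistry'
  - 1 records: 107 × 1.2 = 128.4
Step 3: Other records unchanged: 433
Step 4: Final sum = 79.2 + 128.4 + 433 = 640.6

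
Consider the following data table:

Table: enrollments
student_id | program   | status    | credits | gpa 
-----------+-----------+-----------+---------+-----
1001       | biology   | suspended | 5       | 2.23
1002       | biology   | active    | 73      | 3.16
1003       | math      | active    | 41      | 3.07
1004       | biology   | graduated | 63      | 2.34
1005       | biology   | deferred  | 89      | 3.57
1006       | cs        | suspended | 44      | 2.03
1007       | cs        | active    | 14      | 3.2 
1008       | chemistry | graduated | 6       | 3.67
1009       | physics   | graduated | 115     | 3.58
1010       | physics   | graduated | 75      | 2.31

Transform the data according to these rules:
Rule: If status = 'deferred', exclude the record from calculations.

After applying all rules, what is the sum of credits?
436

Step 1: Identify records where status = 'deferred'
Step 2: The excluded records sum to 89
Step 3: Original total credits = 525
Step 4: Remaining total = 525 - 89 = 436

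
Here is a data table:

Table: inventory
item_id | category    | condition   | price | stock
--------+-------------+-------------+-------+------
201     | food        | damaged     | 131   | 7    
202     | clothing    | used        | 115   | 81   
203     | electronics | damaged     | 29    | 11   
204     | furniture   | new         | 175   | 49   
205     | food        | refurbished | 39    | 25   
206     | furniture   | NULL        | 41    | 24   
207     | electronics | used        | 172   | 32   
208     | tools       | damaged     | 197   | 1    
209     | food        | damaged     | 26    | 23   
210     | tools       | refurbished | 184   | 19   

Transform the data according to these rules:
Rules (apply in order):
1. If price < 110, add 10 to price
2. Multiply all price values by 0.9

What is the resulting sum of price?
1034.1

Step 1: Apply Rule 1 - Add 10 to records with price < 110
  - 4 records affected: 135 + (4 × 10) = 175
  - Unaffected records: 974
  - Sum after Rule 1: 1149
Step 2: Apply Rule 2 - Multiply all by 0.9
  - 1149 × 0.9 = 1034.1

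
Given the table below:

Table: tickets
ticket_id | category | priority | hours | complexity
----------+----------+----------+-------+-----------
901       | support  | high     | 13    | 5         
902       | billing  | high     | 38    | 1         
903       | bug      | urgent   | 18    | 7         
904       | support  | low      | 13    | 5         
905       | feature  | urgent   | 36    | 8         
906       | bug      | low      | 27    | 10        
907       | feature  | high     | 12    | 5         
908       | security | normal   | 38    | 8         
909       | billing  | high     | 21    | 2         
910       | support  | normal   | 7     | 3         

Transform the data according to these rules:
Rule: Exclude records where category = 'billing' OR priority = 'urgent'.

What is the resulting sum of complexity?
36

Step 1: Find records where category = 'billing' OR priority = 'urgent'
Step 2: 4 records match, summing to 18
Step 3: Original sum: 54
Step 4: Remaining sum = 54 - 18 = 36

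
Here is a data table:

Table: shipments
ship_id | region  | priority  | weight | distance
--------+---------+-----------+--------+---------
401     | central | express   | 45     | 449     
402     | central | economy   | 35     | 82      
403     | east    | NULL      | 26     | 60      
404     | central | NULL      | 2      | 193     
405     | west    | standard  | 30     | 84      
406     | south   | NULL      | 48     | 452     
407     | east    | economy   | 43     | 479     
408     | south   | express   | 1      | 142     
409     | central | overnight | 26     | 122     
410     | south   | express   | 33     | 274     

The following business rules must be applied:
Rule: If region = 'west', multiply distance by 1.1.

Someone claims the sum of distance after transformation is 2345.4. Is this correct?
Yes, the result is correct.

Step 1: Calculate the correct sum after transformation
Step 2: Apply multiplier 1.1 to records where region = 'west'
Step 3: Correct result = 2345.4
Step 4: Claimed result = 2345.4
Step 5: 2345.4 = 2345.4 ✓
Conclusion: The claimed result is correct.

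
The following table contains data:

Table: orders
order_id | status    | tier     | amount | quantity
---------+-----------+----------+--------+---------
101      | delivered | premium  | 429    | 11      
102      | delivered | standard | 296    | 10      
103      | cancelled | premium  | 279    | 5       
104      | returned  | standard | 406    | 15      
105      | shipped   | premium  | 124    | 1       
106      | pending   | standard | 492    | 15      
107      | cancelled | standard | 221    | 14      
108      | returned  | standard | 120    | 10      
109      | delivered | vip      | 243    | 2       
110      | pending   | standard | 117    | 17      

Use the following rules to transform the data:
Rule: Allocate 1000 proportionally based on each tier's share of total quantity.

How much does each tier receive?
premium: 170.0, standard: 810.0, vip: 20.0

Step 1: Calculate total quantity = 100
Step 2: Calculate each tier's proportion:
  premium: 17/100 = 17.00% → 170.0
  standard: 81/100 = 81.00% → 810.0
  vip: 2/100 = 2.00% → 20.0
Step 3: Verify: sum of allocations ≈ 1000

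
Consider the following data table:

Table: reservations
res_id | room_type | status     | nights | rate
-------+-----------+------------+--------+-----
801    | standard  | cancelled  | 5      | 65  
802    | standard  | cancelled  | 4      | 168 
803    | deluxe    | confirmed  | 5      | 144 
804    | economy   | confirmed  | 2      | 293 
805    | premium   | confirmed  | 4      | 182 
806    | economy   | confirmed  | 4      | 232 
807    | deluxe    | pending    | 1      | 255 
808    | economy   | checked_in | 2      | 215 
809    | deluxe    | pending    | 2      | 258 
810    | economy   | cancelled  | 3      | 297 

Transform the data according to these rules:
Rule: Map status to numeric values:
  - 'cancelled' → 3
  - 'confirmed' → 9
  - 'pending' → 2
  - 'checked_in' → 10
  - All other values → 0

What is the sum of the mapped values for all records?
59

Step 1: Apply mapping to each record
Step 2: Count by status:
  'cancelled': 3 records × 3 = 9
  'confirmed': 4 records × 9 = 36
  'pending': 2 records × 2 = 4
  'checked_in': 1 records × 10 = 10
Step 3: Sum all mapped values = 59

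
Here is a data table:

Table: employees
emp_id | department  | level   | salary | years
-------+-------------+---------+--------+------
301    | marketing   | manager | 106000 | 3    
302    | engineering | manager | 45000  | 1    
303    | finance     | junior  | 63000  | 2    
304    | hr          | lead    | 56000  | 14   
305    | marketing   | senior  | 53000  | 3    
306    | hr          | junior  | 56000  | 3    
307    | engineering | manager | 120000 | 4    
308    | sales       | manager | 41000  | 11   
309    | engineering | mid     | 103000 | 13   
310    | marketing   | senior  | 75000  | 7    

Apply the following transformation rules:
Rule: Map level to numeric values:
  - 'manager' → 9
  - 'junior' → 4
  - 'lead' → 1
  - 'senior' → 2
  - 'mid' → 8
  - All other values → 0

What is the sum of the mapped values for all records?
57

Step 1: Apply mapping to each record
Step 2: Count by status:
  'manager': 4 records × 9 = 36
  'junior': 2 records × 4 = 8
  'lead': 1 records × 1 = 1
  'senior': 2 records × 2 = 4
  'mid': 1 records × 8 = 8
Step 3: Sum all mapped values = 57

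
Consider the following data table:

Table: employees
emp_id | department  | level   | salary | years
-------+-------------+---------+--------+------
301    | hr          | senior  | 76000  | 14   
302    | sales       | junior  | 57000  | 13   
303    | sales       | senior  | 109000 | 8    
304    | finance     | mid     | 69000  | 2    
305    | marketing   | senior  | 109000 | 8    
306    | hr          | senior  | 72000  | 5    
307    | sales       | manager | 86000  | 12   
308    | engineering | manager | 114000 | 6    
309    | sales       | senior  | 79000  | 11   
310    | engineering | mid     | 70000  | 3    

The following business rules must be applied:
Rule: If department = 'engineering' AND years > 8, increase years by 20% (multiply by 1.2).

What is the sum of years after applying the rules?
82

Step 1: Find records where department = 'engineering' AND years > 8
Step 2: 0 records match, summing to 0
Step 3: After multiplier: 0 × 1.2 = 0.0
Step 4: Unaffected records sum: 82
Step 5: Final sum = 0.0 + 82 = 82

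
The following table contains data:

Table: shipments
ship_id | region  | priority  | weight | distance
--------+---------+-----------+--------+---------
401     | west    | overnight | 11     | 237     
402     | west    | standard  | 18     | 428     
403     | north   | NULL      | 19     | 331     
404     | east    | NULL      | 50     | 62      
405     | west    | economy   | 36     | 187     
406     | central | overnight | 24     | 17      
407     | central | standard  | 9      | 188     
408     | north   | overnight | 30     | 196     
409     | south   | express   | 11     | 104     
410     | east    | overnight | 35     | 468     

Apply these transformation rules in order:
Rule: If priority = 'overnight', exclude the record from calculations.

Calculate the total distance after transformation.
1300

Step 1: Identify records where priority = 'overnight'
Step 2: The excluded records sum to 918
Step 3: Original total distance = 2218
Step 4: Remaining total = 2218 - 918 = 1300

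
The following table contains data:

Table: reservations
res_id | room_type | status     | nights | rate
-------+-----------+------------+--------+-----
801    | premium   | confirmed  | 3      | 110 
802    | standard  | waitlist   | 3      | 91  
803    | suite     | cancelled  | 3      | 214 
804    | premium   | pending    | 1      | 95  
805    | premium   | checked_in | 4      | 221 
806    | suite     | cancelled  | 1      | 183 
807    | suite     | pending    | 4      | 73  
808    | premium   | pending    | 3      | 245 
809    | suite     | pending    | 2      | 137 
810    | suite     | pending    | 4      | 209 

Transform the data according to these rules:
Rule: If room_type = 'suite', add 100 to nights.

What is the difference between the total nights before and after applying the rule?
500

Step 1: Original sum of nights = 28
Step 2: 5 records have room_type = 'suite'
Step 3: Each affected record changes by 100
Step 4: Total change = 5 × 100 = 500
Step 5: New sum = 28 + 500 = 528
Step 6: Difference = |528 - 28| = 500
        (Sum increased by 500)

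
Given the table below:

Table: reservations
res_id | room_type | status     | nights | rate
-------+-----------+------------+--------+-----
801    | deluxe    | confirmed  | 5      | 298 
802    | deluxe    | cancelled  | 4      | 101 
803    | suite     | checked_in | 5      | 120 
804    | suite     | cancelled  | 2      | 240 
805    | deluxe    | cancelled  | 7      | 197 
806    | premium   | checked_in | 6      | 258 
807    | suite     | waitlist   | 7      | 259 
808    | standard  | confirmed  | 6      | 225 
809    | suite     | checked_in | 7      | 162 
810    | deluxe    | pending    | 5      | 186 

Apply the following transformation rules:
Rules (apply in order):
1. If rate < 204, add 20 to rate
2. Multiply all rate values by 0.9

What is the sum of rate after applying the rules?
1931.4

Step 1: Apply Rule 1 - Add 20 to records with rate < 204
  - 5 records affected: 766 + (5 × 20) = 866
  - Unaffected records: 1280
  - Sum after Rule 1: 2146
Step 2: Apply Rule 2 - Multiply all by 0.9
  - 2146 × 0.9 = 1931.4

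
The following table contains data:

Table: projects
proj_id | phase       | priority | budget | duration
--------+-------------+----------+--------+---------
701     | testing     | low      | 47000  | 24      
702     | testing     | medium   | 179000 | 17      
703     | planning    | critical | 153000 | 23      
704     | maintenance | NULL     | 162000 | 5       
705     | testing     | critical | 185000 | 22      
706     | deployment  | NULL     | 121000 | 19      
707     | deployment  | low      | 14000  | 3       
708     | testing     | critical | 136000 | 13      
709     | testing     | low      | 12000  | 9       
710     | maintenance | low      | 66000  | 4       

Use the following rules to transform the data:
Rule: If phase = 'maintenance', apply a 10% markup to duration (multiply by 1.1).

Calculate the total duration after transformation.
139.9

Step 1: Records with phase = 'maintenance' have total duration = 9
Step 2: Apply multiplier: 9 × 1.1 = 9.9
Step 3: Other records total: 130
Step 4: Final sum = 9.9 + 130 = 139.9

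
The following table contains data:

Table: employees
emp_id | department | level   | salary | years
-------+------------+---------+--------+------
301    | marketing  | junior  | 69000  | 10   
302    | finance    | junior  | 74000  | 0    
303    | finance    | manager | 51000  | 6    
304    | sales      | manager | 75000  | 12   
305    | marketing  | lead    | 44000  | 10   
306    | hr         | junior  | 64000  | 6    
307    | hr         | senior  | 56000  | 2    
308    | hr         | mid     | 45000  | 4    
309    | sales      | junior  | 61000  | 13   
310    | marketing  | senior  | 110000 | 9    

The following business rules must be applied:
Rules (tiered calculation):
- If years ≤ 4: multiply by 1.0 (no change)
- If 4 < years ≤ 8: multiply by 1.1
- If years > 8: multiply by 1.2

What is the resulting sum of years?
84.0

Step 1: Tier 1 (years ≤ 4): 3 records, sum = 6 × 1.0 = 6.0
Step 2: Tier 2 (4 < years ≤ 8): 2 records, sum = 12 × 1.1 = 13.2
Step 3: Tier 3 (years > 8): 5 records, sum = 54 × 1.2 = 64.8
Step 4: Final sum = 6.0 + 13.2 + 64.8 = 84.0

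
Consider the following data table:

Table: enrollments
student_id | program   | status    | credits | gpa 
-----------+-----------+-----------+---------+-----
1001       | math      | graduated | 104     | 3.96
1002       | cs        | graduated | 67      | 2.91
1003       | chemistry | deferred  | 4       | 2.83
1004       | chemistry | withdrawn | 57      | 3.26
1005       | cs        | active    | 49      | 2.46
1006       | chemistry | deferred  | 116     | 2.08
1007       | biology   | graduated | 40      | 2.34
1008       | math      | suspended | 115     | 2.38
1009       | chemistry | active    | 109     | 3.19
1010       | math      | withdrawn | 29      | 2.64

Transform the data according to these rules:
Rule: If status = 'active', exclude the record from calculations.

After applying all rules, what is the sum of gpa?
22.4

Step 1: Identify records where status = 'active'
Step 2: The excluded records sum to 5.65
Step 3: Original total gpa = 28.05
Step 4: Remaining total = 28.05 - 5.65 = 22.4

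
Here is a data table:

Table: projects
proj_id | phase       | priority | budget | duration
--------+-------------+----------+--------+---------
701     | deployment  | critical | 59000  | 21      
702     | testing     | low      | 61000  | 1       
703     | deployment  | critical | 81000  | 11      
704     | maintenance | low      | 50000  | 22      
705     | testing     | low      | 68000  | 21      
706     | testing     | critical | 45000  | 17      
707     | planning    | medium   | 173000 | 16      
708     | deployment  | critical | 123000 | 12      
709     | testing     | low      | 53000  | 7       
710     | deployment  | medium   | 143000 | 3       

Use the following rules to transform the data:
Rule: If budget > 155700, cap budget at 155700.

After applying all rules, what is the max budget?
155700

Step 1: Original maximum budget = 173000
Step 2: Apply cap at 155700
Step 3: 1 records had budget > 155700 and were capped
Step 4: Maximum after transformation = 155700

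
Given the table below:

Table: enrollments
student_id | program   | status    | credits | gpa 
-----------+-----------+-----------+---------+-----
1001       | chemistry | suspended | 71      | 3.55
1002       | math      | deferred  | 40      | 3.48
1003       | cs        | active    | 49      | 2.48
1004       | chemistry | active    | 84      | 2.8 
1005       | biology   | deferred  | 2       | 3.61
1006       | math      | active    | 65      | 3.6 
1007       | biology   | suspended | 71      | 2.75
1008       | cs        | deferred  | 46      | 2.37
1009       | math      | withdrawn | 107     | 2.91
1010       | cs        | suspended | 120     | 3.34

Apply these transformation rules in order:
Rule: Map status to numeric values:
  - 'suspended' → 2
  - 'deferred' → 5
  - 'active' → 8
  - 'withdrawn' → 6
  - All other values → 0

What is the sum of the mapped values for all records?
51

Step 1: Apply mapping to each record
Step 2: Count by status:
  'suspended': 3 records × 2 = 6
  'deferred': 3 records × 5 = 15
  'active': 3 records × 8 = 24
  'withdrawn': 1 records × 6 = 6
Step 3: Sum all mapped values = 51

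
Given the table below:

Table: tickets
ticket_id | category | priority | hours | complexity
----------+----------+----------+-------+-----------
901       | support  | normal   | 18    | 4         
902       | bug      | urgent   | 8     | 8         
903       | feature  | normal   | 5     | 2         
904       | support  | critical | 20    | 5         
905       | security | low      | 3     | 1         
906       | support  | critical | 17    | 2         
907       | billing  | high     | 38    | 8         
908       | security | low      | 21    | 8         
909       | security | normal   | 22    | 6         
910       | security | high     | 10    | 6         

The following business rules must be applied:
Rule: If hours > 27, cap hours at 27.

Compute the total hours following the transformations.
151

Step 1: 1 records have hours > 27
Step 2: These records originally summed to 38
Step 3: After capping: 1 × 27 = 27
Step 4: Unaffected records sum: 124
Step 5: Final sum = 27 + 124 = 151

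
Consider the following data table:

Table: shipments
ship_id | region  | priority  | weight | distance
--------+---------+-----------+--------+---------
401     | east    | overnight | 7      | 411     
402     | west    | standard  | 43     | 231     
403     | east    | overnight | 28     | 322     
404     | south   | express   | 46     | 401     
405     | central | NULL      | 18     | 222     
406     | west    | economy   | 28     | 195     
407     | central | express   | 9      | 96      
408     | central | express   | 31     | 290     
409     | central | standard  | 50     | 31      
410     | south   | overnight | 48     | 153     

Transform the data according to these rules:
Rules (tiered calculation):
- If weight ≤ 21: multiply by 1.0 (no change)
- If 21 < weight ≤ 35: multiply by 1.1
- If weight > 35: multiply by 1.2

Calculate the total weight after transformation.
354.1

Step 1: Tier 1 (weight ≤ 21): 3 records, sum = 34 × 1.0 = 34.0
Step 2: Tier 2 (21 < weight ≤ 35): 3 records, sum = 87 × 1.1 = 95.7
Step 3: Tier 3 (weight > 35): 4 records, sum = 187 × 1.2 = 224.4
Step 4: Final sum = 34.0 + 95.7 + 224.4 = 354.1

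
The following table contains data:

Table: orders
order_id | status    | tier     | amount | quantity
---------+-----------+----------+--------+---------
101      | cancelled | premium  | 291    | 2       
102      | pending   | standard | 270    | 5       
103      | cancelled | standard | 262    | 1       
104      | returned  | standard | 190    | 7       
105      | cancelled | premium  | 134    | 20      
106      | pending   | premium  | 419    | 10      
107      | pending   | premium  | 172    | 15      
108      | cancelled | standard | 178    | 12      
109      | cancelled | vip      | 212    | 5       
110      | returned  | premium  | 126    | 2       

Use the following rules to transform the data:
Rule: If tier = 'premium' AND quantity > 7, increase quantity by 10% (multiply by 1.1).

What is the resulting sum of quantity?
83.5

Step 1: Find records where tier = 'premium' AND quantity > 7
Step 2: 3 records match, summing to 45
Step 3: After multiplier: 45 × 1.1 = 49.5
Step 4: Unaffected records sum: 34
Step 5: Final sum = 49.5 + 34 = 83.5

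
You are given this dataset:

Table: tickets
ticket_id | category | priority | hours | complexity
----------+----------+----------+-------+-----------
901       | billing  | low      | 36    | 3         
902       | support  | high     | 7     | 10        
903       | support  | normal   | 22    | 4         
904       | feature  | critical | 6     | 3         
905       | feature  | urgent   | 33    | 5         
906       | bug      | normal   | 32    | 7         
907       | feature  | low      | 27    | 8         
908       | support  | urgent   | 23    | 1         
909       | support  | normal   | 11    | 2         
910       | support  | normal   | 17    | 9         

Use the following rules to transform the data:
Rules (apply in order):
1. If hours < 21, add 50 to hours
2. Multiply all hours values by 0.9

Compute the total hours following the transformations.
372.6

Step 1: Apply Rule 1 - Add 50 to records with hours < 21
  - 4 records affected: 41 + (4 × 50) = 241
  - Unaffected records: 173
  - Sum after Rule 1: 414
Step 2: Apply Rule 2 - Multiply all by 0.9
  - 414 × 0.9 = 372.6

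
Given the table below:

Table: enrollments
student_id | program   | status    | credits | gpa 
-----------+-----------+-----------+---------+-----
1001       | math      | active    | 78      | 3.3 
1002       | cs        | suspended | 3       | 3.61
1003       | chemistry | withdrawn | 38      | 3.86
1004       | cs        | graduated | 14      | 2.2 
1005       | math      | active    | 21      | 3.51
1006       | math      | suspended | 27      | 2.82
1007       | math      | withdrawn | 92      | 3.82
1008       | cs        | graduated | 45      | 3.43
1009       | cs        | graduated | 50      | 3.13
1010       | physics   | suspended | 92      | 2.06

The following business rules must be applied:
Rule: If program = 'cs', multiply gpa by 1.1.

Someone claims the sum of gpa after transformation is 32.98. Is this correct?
Yes, the result is correct.

Step 1: Calculate the correct sum after transformation
Step 2: Apply multiplier 1.1 to records where program = 'cs'
Step 3: Correct result = 32.98
Step 4: Claimed result = 32.98
Step 5: 32.98 = 32.98 ✓
Conclusion: The claimed result is correct.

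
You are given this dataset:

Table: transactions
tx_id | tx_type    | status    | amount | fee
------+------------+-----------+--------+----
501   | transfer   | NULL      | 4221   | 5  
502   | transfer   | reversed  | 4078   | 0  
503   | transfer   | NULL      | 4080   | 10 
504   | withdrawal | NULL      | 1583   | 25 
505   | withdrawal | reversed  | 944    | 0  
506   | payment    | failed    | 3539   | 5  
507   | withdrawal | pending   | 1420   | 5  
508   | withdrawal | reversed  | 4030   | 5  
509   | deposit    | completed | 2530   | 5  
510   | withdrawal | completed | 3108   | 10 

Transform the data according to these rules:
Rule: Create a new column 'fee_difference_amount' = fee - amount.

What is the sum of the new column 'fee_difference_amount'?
-29463

Step 1: For each record, compute fee - amount
Example calculations:
  5 - 4221 = -4216
  0 - 4078 = -4078
  10 - 4080 = -4070
  ...
Step 2: Sum all derived values
Step 3: Total = -29463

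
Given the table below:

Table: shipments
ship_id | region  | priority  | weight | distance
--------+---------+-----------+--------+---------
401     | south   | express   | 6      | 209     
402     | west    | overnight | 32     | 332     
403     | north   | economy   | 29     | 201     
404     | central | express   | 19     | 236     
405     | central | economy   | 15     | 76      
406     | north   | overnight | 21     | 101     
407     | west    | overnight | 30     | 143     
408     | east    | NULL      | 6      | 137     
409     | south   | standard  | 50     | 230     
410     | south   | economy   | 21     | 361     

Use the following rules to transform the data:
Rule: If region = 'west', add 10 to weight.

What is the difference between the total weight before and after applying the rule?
20

Step 1: Original sum of weight = 229
Step 2: 2 records have region = 'west'
Step 3: Each affected record changes by 10
Step 4: Total change = 2 × 10 = 20
Step 5: New sum = 229 + 20 = 249
Step 6: Difference = |249 - 229| = 20
        (Sum increased by 20)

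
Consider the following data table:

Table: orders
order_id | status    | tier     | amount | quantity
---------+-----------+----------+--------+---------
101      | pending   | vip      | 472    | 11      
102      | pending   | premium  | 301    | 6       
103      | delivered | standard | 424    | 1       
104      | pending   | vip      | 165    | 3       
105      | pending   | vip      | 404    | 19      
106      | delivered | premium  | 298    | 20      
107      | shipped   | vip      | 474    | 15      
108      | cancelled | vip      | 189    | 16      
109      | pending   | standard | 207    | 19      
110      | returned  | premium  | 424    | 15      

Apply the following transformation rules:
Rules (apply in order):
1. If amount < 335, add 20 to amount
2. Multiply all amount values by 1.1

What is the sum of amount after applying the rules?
3803.8

Step 1: Apply Rule 1 - Add 20 to records with amount < 335
  - 5 records affected: 1160 + (5 × 20) = 1260
  - Unaffected records: 2198
  - Sum after Rule 1: 3458
Step 2: Apply Rule 2 - Multiply all by 1.1
  - 3458 × 1.1 = 3803.8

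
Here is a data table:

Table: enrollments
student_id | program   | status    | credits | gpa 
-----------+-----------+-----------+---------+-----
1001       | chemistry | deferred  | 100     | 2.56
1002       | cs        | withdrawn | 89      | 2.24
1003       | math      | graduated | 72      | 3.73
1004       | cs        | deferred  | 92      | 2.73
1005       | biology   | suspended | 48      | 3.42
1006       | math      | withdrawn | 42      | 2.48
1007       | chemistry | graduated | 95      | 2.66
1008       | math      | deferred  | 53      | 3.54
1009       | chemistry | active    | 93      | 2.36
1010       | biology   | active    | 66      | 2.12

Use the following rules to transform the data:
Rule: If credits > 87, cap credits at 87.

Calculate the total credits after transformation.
716

Step 1: 5 records have credits > 87
Step 2: These records originally summed to 469
Step 3: After capping: 5 × 87 = 435
Step 4: Unaffected records sum: 281
Step 5: Final sum = 435 + 281 = 716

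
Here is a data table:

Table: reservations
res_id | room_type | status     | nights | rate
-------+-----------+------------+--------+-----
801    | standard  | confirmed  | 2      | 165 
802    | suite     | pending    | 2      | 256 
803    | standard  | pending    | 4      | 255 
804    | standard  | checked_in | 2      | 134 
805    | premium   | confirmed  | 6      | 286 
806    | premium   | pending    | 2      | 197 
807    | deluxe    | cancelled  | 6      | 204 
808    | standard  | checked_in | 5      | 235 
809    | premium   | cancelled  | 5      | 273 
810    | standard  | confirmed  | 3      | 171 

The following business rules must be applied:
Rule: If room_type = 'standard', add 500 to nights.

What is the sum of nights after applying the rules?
2537

Step 1: Count records where room_type = 'standard': 5
Step 2: Total bonus added: 5 × 500 = 2500
Step 3: Original sum of nights: 37
Step 4: Final sum = 37 + 2500 = 2537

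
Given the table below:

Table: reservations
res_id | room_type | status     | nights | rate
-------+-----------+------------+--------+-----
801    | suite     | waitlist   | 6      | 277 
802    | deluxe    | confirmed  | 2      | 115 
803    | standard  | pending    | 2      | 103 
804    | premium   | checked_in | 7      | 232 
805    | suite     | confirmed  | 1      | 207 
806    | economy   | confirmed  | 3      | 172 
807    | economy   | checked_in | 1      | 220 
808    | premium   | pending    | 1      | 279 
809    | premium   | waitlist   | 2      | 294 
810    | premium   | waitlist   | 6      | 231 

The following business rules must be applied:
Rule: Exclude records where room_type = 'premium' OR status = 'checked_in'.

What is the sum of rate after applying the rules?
874

Step 1: Find records where room_type = 'premium' OR status = 'checked_in'
Step 2: 5 records match, summing to 1256
Step 3: Original sum: 2130
Step 4: Remaining sum = 2130 - 1256 = 874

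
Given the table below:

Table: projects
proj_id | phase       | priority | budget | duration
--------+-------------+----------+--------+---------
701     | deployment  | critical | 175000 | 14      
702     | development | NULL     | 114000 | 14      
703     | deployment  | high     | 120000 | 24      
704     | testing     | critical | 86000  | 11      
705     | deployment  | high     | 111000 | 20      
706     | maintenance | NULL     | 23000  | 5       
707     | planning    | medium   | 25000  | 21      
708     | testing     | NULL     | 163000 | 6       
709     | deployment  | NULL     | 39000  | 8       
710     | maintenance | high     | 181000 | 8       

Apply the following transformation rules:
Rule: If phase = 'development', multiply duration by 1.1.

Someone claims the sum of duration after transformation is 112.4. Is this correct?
No, the correct result is 132.4.

Step 1: Calculate the correct sum after transformation
Step 2: Apply multiplier 1.1 to records where phase = 'development'
Step 3: Correct result = 132.4
Step 4: Claimed result = 112.4
Step 5: 132.4 ≠ 112.4
Conclusion: The claimed result is incorrect. The correct answer is 132.4.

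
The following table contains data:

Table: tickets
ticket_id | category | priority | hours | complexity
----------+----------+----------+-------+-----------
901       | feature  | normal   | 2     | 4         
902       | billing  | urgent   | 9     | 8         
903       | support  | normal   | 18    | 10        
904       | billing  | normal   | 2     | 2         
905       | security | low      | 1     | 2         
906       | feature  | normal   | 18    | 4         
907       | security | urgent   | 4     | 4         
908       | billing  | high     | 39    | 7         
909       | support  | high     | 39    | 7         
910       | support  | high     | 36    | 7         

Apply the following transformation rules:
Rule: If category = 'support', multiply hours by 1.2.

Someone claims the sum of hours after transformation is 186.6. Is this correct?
Yes, the result is correct.

Step 1: Calculate the correct sum after transformation
Step 2: Apply multiplier 1.2 to records where category = 'support'
Step 3: Correct result = 186.6
Step 4: Claimed result = 186.6
Step 5: 186.6 = 186.6 ✓
Conclusion: The claimed result is correct.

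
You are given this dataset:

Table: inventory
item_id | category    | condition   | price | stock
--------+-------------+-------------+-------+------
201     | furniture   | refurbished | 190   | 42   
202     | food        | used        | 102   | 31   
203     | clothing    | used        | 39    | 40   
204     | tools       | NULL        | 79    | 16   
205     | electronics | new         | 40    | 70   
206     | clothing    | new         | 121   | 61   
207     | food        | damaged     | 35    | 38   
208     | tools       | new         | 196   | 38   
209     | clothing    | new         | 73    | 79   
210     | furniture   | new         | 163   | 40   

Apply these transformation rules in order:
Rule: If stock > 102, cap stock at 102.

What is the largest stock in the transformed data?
79

Step 1: Original maximum stock = 79
Step 2: Check cap of 102 against maximum
Step 3: No records exceed the cap (max 79 <= cap 102), so no capping applies
Step 4: Maximum after transformation = 79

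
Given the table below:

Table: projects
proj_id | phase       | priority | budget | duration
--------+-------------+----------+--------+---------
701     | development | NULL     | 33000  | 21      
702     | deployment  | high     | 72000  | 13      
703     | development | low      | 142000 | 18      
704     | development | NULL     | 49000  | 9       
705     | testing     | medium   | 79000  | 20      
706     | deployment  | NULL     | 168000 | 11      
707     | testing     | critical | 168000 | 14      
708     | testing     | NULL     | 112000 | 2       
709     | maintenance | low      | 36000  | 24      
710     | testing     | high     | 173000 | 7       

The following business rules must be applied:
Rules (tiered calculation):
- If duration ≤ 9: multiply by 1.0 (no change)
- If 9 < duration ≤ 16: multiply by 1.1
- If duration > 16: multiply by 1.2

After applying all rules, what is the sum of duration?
159.4

Step 1: Tier 1 (duration ≤ 9): 3 records, sum = 18 × 1.0 = 18.0
Step 2: Tier 2 (9 < duration ≤ 16): 3 records, sum = 38 × 1.1 = 41.8
Step 3: Tier 3 (duration > 16): 4 records, sum = 83 × 1.2 = 99.6
Step 4: Final sum = 18.0 + 41.8 + 99.6 = 159.4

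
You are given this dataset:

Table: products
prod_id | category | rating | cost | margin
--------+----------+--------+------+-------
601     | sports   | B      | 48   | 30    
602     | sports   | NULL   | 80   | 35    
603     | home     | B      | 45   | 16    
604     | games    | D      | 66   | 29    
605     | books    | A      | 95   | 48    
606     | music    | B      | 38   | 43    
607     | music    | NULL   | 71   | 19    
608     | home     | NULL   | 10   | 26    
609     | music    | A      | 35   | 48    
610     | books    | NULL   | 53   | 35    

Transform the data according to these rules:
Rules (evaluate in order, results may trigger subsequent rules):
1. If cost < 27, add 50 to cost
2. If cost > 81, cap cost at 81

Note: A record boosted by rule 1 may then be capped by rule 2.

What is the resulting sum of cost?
577

Step 1: Apply rule 1 to records with cost < 27
  - 1 records get bonus of 50
  - Of these, 0 records then exceed 81 and get capped
Step 2: Apply rule 2 to records with cost > 81
  - 1 records (original) are capped
Step 3: Calculate final sum = 577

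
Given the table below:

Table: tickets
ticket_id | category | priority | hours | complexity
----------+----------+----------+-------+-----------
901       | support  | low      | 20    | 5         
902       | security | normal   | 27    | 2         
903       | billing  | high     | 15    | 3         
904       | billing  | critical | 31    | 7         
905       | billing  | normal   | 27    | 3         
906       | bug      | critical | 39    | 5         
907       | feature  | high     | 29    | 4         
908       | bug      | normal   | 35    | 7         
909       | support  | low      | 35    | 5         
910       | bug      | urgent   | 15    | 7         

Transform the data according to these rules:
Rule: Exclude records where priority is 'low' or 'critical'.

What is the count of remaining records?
6

Step 1: Count records to exclude
  - 2 (low) + 2 (critical) = 4 records
Step 2: Total records: 10
Step 3: Remaining = 10 - 4 = 6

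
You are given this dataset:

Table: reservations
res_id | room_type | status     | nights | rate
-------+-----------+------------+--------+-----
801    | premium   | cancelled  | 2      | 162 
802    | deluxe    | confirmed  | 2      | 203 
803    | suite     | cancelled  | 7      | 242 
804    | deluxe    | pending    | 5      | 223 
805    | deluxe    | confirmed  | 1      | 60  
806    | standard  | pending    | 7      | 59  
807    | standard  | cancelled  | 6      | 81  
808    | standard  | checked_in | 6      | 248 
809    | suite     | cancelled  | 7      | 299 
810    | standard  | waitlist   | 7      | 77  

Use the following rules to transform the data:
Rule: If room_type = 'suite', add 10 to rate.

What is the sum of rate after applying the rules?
1674

Step 1: Count records where room_type = 'suite': 2
Step 2: Total bonus added: 2 × 10 = 20
Step 3: Original sum of rate: 1654
Step 4: Final sum = 1654 + 20 = 1674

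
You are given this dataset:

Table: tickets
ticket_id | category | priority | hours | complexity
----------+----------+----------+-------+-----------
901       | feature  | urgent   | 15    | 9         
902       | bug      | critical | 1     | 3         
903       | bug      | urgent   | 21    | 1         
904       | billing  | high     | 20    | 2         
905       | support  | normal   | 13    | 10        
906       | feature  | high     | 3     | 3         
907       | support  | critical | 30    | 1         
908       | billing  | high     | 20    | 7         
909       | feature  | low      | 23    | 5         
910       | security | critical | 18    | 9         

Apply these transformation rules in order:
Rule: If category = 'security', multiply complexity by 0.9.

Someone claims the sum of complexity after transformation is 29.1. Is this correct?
No, the correct result is 49.1.

Step 1: Calculate the correct sum after transformation
Step 2: Apply multiplier 0.9 to records where category = 'security'
Step 3: Correct result = 49.1
Step 4: Claimed result = 29.1
Step 5: 49.1 ≠ 29.1
Conclusion: The claimed result is incorrect. The correct answer is 49.1.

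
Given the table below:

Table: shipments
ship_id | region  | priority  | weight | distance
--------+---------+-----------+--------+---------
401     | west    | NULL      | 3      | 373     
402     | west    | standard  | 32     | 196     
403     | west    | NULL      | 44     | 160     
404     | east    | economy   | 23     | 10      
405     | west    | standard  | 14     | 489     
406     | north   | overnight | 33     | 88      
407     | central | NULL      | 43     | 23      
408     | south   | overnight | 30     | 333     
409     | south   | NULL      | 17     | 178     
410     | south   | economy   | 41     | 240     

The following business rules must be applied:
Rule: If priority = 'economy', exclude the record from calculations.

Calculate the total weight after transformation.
216

Step 1: Identify records where priority = 'economy'
Step 2: The excluded records sum to 64
Step 3: Original total weight = 280
Step 4: Remaining total = 280 - 64 = 216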